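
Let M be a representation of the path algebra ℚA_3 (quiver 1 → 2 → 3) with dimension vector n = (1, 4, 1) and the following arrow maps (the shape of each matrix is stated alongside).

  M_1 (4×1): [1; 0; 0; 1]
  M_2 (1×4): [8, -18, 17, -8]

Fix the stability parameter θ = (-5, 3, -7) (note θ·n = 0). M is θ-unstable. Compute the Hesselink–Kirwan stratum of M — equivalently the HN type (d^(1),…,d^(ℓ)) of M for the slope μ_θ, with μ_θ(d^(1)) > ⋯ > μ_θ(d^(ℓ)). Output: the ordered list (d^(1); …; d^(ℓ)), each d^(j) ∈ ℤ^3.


Interval decomposition of M: I[1,2], I[2,2]^2, I[2,3].
HN type (ℓ=3): μ^(1)=3; μ^(2)=-2; μ^(3)=-5

((0, 3, 0); (0, 1, 1); (1, 0, 0))


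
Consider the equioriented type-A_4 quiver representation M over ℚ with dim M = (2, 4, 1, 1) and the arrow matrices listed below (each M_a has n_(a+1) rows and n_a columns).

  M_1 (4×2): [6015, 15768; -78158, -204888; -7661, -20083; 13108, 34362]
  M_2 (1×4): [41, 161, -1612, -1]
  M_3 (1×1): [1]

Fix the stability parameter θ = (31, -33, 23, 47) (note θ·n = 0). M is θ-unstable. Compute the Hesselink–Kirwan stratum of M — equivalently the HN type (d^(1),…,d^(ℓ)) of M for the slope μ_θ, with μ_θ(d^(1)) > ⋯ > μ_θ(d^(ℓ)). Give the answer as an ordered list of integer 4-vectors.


Barcode: M ≅ I[1,2], I[1,4], I[2,2]^2. HN layers by μ_θ (4 steps, strictly decreasing):
  μ^(1)=47; μ^(2)=23; μ^(3)=-1; μ^(4)=-33

((0, 0, 0, 1); (0, 0, 1, 0); (2, 2, 0, 0); (0, 2, 0, 0))


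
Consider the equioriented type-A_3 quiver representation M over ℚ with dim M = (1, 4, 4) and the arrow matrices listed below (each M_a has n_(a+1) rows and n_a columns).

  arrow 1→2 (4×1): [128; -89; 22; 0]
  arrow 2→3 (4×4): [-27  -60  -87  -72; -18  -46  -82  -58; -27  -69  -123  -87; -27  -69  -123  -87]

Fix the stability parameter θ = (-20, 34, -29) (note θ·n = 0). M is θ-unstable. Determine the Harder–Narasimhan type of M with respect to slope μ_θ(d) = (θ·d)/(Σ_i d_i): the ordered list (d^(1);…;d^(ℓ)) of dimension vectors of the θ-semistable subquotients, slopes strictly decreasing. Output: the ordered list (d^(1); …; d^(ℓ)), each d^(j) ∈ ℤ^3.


Barcode: M ≅ I[1,3], I[2,2]^2, I[2,3], I[3,3]^2. HN layers by μ_θ (4 steps, strictly decreasing):
  μ^(1)=34; μ^(2)=5/2; μ^(3)=-20; μ^(4)=-29

((0, 2, 0); (0, 2, 2); (1, 0, 0); (0, 0, 2))


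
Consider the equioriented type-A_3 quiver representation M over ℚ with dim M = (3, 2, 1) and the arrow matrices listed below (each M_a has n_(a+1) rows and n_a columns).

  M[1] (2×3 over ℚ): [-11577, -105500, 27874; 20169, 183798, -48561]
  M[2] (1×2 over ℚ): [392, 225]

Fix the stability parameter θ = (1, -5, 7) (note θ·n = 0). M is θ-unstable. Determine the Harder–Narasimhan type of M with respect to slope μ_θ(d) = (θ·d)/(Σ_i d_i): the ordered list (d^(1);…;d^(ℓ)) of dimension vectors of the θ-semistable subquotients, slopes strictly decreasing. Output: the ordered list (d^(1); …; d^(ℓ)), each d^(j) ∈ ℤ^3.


Interval decomposition of M: I[1,1], I[1,2], I[1,3].
HN type (ℓ=3): μ^(1)=7; μ^(2)=1; μ^(3)=-2

((0, 0, 1); (1, 0, 0); (2, 2, 0))


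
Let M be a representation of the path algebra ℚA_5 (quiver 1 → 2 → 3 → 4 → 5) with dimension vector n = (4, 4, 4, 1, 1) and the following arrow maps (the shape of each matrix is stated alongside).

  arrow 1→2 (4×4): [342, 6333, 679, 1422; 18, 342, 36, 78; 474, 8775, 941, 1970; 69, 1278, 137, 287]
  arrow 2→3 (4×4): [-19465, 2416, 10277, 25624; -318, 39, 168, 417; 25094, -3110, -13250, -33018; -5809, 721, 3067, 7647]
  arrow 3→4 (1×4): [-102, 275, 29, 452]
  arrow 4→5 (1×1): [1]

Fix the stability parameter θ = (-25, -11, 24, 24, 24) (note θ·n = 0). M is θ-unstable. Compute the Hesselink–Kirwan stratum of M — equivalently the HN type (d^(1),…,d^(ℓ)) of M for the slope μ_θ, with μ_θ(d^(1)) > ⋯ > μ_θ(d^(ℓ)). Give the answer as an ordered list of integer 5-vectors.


Barcode: M ≅ I[1,1]^2, I[1,3], I[1,5], I[2,2]^2, I[3,3]^2. HN layers by μ_θ (3 steps, strictly decreasing):
  μ^(1)=24; μ^(2)=-11; μ^(3)=-25

((0, 0, 4, 1, 1); (0, 4, 0, 0, 0); (4, 0, 0, 0, 0))


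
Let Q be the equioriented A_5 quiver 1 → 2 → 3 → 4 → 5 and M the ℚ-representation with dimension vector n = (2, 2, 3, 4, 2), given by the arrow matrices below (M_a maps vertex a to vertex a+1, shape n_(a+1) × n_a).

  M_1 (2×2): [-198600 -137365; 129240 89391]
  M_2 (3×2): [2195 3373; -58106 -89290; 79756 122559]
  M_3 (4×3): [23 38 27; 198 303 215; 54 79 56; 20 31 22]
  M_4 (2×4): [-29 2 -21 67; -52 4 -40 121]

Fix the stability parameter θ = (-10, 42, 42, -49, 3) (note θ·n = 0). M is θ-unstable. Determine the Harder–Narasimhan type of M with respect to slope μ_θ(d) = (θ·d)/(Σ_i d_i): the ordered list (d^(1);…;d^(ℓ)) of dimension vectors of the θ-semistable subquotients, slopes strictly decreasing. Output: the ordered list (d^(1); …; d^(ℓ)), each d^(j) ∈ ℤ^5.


Barcode: M ≅ I[1,1], I[1,5], I[2,4], I[3,5], I[4,4]. HN layers by μ_θ (6 steps, strictly decreasing):
  μ^(1)=35/3; μ^(2)=19/2; μ^(3)=3; μ^(4)=-7/2; μ^(5)=-10; μ^(6)=-49

((0, 1, 1, 1, 0); (0, 1, 1, 1, 1); (0, 0, 0, 0, 1); (0, 0, 1, 1, 0); (2, 0, 0, 0, 0); (0, 0, 0, 1, 0))


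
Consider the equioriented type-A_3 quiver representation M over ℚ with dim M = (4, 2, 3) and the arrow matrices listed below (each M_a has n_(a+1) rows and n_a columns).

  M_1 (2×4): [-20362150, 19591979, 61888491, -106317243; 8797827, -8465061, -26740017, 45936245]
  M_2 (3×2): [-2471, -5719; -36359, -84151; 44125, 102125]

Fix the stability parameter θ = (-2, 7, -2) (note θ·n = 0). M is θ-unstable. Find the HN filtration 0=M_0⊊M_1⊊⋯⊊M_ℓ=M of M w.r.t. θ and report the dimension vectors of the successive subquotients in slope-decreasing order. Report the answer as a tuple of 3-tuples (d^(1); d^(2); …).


Barcode: M ≅ I[1,1]^2, I[1,2], I[1,3], I[3,3]^2. HN layers by μ_θ (3 steps, strictly decreasing):
  μ^(1)=7; μ^(2)=5/2; μ^(3)=-2

((0, 1, 0); (0, 1, 1); (4, 0, 2))


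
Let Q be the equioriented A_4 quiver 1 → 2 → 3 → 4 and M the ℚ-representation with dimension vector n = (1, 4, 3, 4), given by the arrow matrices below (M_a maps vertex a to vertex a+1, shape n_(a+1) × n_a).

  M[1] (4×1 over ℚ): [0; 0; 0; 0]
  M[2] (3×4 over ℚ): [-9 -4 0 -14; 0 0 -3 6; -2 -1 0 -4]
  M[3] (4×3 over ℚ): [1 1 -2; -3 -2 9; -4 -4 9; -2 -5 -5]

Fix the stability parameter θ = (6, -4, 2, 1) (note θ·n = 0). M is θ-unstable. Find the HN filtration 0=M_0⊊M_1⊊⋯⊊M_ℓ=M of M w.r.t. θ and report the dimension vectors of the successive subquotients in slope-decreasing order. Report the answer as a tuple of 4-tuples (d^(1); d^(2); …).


Interval decomposition of M: I[1,1], I[2,2], I[2,4]^3, I[4,4].
HN type (ℓ=4): μ^(1)=6; μ^(2)=3/2; μ^(3)=1; μ^(4)=-4

((1, 0, 0, 0); (0, 0, 3, 3); (0, 0, 0, 1); (0, 4, 0, 0))


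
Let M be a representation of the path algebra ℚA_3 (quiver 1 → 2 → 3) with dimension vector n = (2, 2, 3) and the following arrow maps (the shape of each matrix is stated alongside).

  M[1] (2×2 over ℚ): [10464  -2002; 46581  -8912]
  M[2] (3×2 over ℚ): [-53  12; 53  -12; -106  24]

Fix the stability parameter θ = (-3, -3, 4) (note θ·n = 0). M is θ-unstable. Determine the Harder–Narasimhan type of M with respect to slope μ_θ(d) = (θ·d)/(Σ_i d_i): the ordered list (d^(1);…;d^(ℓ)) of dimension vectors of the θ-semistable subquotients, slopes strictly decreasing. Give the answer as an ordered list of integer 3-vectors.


Barcode: M ≅ I[1,2], I[1,3], I[3,3]^2. HN layers by μ_θ (2 steps, strictly decreasing):
  μ^(1)=4; μ^(2)=-3

((0, 0, 3); (2, 2, 0))


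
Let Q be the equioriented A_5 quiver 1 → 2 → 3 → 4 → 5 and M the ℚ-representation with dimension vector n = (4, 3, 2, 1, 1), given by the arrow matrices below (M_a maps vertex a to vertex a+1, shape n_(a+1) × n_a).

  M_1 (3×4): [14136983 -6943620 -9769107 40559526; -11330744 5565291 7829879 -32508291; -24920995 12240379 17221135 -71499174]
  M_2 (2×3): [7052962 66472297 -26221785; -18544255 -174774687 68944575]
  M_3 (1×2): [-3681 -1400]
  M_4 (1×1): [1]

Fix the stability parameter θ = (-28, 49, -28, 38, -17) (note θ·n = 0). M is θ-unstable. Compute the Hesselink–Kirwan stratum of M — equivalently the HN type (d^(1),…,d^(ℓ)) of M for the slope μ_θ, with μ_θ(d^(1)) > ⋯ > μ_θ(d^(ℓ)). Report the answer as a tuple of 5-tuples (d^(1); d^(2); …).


Barcode: M ≅ I[1,1], I[1,2], I[1,3], I[1,5]. HN layers by μ_θ (3 steps, strictly decreasing):
  μ^(1)=49; μ^(2)=21/2; μ^(3)=-28

((0, 1, 0, 0, 0); (0, 2, 2, 1, 1); (4, 0, 0, 0, 0))


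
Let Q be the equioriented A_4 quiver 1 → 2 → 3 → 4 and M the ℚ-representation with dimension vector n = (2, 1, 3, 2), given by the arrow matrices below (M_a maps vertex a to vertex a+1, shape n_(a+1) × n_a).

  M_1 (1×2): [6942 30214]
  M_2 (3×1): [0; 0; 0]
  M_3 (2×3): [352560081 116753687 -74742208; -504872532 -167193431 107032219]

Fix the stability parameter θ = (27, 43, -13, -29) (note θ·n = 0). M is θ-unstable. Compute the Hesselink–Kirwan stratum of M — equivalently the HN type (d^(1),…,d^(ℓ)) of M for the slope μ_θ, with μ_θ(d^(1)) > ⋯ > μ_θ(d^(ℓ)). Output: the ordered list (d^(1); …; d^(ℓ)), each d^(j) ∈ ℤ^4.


Via rank(M_{q-1}∘⋯∘M_p): M ≅ I[1,1], I[1,2], I[3,3], I[3,4]^2.
μ_θ-semistable layers: μ^(1)=43; μ^(2)=27; μ^(3)=-13; μ^(4)=-21

((0, 1, 0, 0); (2, 0, 0, 0); (0, 0, 1, 0); (0, 0, 2, 2))


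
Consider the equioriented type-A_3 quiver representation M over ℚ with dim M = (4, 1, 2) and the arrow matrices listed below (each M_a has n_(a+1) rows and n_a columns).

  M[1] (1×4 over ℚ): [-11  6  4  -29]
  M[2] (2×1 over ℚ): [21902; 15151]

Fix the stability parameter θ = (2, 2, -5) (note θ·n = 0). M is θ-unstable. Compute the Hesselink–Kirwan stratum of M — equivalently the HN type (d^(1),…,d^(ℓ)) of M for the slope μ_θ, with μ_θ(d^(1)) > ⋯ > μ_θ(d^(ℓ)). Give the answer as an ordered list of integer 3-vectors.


Interval decomposition of M: I[1,1]^3, I[1,3], I[3,3].
HN type (ℓ=3): μ^(1)=2; μ^(2)=-1/3; μ^(3)=-5

((3, 0, 0); (1, 1, 1); (0, 0, 1))


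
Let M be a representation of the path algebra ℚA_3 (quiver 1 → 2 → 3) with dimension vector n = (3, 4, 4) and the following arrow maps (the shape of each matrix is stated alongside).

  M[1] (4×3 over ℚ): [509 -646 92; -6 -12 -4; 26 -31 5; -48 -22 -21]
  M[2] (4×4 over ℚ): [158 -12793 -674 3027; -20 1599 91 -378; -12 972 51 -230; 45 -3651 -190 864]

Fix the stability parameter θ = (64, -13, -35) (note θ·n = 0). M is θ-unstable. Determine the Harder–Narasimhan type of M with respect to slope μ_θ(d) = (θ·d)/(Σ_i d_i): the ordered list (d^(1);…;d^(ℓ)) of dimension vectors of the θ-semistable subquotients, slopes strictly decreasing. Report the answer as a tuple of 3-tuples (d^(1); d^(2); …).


Via rank(M_{q-1}∘⋯∘M_p): M ≅ I[1,3]^3, I[2,3].
μ_θ-semistable layers: μ^(1)=16/3; μ^(2)=-24

((3, 3, 3); (0, 1, 1))


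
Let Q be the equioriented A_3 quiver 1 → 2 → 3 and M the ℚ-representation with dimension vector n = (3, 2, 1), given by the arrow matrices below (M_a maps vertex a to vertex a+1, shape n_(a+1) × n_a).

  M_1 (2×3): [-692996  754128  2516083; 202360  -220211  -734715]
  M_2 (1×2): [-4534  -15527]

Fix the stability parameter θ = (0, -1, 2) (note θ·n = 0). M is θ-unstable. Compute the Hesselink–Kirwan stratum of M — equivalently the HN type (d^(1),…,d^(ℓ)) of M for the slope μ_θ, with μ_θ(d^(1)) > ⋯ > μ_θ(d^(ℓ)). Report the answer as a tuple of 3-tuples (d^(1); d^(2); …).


Via rank(M_{q-1}∘⋯∘M_p): M ≅ I[1,1], I[1,2], I[1,3].
μ_θ-semistable layers: μ^(1)=2; μ^(2)=0; μ^(3)=-1/2

((0, 0, 1); (1, 0, 0); (2, 2, 0))


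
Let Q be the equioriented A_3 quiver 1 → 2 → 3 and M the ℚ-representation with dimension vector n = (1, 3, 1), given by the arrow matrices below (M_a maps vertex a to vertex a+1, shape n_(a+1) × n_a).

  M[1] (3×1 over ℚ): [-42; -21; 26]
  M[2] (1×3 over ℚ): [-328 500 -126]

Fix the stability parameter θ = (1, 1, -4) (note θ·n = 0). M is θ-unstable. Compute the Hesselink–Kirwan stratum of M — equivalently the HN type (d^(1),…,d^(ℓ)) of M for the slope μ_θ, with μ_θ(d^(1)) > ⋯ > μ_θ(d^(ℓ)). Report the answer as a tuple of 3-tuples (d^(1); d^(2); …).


Barcode: M ≅ I[1,2], I[2,2], I[2,3]. HN layers by μ_θ (2 steps, strictly decreasing):
  μ^(1)=1; μ^(2)=-3/2

((1, 2, 0); (0, 1, 1))


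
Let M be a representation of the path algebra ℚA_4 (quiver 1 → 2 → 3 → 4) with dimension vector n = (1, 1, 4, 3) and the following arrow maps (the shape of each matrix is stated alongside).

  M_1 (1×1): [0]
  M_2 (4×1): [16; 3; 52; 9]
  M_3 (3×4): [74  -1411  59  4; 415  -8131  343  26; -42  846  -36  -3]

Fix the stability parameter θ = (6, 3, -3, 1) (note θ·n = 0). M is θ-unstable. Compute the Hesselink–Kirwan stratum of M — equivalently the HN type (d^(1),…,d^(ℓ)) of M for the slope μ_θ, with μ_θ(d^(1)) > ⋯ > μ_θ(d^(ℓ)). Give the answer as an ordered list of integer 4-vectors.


Interval decomposition of M: I[1,1], I[2,4], I[3,3], I[3,4]^2.
HN type (ℓ=4): μ^(1)=6; μ^(2)=1; μ^(3)=0; μ^(4)=-3

((1, 0, 0, 0); (0, 0, 0, 3); (0, 1, 1, 0); (0, 0, 3, 0))


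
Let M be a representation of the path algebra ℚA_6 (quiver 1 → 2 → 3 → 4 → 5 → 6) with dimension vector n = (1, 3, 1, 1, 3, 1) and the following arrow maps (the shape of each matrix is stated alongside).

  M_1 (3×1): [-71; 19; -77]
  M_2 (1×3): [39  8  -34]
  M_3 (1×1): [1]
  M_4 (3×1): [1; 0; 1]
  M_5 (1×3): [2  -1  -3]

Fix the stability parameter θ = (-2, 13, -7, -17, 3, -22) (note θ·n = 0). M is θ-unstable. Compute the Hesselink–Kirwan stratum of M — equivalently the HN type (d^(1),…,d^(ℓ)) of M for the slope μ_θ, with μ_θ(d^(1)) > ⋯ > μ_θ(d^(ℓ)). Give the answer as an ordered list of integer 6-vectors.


Barcode: M ≅ I[1,6], I[2,2]^2, I[5,5]^2. HN layers by μ_θ (3 steps, strictly decreasing):
  μ^(1)=13; μ^(2)=3; μ^(3)=-16/3

((0, 2, 0, 0, 0, 0); (0, 0, 0, 0, 2, 0); (1, 1, 1, 1, 1, 1))


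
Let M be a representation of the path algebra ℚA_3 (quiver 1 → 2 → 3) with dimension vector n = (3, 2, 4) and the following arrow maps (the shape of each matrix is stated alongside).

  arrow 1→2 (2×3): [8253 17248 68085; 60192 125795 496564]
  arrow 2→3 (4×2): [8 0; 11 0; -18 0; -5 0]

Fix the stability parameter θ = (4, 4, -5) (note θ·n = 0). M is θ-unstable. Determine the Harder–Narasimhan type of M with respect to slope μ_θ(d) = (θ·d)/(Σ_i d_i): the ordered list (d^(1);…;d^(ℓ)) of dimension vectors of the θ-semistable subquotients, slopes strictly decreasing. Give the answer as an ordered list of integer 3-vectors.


Via rank(M_{q-1}∘⋯∘M_p): M ≅ I[1,1], I[1,2], I[1,3], I[3,3]^3.
μ_θ-semistable layers: μ^(1)=4; μ^(2)=1; μ^(3)=-5

((2, 1, 0); (1, 1, 1); (0, 0, 3))


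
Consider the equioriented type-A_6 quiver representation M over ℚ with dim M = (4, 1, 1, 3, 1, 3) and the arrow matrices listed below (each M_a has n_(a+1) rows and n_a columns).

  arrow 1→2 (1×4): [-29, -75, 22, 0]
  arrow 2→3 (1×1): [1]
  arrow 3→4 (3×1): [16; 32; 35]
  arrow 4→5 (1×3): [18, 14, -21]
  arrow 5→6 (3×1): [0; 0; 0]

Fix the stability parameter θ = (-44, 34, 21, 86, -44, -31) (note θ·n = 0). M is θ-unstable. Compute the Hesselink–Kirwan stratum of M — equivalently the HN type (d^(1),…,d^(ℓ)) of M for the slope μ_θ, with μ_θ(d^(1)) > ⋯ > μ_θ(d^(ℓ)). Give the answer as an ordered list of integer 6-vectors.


Barcode: M ≅ I[1,1]^3, I[1,5], I[4,4]^2, I[6,6]^3. HN layers by μ_θ (4 steps, strictly decreasing):
  μ^(1)=86; μ^(2)=97/4; μ^(3)=-31; μ^(4)=-44

((0, 0, 0, 2, 0, 0); (0, 1, 1, 1, 1, 0); (0, 0, 0, 0, 0, 3); (4, 0, 0, 0, 0, 0))


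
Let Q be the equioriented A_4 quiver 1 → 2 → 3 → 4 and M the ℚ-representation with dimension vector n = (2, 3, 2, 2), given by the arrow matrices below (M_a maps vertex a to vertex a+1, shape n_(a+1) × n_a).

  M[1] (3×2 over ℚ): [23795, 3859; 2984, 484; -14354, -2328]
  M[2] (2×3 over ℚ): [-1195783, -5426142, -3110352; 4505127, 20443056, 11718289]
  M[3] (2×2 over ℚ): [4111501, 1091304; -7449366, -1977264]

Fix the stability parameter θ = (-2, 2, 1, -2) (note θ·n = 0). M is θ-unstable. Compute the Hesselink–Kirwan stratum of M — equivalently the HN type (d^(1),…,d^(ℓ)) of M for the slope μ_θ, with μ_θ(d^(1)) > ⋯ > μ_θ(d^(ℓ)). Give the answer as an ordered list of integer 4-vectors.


Interval decomposition of M: I[1,3], I[1,4], I[2,2], I[4,4].
HN type (ℓ=4): μ^(1)=2; μ^(2)=3/2; μ^(3)=1/3; μ^(4)=-2

((0, 1, 0, 0); (0, 1, 1, 0); (0, 1, 1, 1); (2, 0, 0, 1))


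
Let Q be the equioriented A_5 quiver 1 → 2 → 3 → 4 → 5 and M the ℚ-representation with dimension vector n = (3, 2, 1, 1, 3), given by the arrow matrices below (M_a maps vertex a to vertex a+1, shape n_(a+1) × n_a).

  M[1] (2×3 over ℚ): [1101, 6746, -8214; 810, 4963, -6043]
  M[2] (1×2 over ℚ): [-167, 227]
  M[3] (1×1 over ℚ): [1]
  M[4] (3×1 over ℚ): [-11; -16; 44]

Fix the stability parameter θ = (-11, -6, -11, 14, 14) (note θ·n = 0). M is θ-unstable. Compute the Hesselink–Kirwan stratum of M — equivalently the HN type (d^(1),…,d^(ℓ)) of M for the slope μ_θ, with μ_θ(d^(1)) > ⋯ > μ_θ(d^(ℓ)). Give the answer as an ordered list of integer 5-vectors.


Interval decomposition of M: I[1,1], I[1,2], I[1,5], I[5,5]^2.
HN type (ℓ=4): μ^(1)=14; μ^(2)=-6; μ^(3)=-17/2; μ^(4)=-11

((0, 0, 0, 1, 3); (0, 1, 0, 0, 0); (0, 1, 1, 0, 0); (3, 0, 0, 0, 0))


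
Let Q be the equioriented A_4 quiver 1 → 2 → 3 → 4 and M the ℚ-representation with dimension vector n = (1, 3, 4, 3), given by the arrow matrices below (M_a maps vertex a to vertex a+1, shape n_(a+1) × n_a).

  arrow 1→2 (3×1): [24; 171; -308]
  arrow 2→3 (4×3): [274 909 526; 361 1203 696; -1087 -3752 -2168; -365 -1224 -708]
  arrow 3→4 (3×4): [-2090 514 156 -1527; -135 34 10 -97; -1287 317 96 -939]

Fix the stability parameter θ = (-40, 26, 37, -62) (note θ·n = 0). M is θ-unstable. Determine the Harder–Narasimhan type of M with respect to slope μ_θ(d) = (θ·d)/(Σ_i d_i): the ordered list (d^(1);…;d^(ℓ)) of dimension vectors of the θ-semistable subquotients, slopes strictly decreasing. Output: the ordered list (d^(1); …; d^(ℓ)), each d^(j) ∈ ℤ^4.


Barcode: M ≅ I[1,4], I[2,4]^2, I[3,3]. HN layers by μ_θ (3 steps, strictly decreasing):
  μ^(1)=37; μ^(2)=1/3; μ^(3)=-40

((0, 0, 1, 0); (0, 3, 3, 3); (1, 0, 0, 0))


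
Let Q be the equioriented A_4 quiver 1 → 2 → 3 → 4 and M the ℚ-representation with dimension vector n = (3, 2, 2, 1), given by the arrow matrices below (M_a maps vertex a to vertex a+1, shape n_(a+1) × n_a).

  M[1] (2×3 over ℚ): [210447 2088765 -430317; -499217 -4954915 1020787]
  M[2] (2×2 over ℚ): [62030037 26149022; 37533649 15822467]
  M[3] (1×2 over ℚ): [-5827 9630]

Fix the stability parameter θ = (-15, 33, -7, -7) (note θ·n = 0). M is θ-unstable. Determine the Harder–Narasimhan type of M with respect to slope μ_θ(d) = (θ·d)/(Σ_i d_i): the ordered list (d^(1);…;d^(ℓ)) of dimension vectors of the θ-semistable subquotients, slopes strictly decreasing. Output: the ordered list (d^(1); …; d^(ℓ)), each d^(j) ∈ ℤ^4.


Via rank(M_{q-1}∘⋯∘M_p): M ≅ I[1,1]^2, I[1,4], I[2,3].
μ_θ-semistable layers: μ^(1)=13; μ^(2)=19/3; μ^(3)=-15

((0, 1, 1, 0); (0, 1, 1, 1); (3, 0, 0, 0))


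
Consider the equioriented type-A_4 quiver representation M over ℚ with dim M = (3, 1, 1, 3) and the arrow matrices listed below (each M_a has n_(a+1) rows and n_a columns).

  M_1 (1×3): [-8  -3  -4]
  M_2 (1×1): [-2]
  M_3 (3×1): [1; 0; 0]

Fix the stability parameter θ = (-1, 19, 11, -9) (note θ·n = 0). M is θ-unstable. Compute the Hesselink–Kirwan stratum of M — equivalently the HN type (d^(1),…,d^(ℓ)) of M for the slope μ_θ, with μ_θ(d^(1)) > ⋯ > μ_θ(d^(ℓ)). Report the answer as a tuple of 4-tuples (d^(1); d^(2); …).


Barcode: M ≅ I[1,1]^2, I[1,4], I[4,4]^2. HN layers by μ_θ (3 steps, strictly decreasing):
  μ^(1)=7; μ^(2)=-1; μ^(3)=-9

((0, 1, 1, 1); (3, 0, 0, 0); (0, 0, 0, 2))


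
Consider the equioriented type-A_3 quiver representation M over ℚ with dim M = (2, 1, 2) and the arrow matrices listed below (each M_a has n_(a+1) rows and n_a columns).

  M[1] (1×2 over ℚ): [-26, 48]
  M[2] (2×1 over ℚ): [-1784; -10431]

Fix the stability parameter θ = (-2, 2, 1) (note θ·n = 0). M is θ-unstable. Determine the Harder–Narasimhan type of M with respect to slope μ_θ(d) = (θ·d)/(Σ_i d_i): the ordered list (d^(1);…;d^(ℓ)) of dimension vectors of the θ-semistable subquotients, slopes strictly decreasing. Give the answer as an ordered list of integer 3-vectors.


Barcode: M ≅ I[1,1], I[1,3], I[3,3]. HN layers by μ_θ (3 steps, strictly decreasing):
  μ^(1)=3/2; μ^(2)=1; μ^(3)=-2

((0, 1, 1); (0, 0, 1); (2, 0, 0))


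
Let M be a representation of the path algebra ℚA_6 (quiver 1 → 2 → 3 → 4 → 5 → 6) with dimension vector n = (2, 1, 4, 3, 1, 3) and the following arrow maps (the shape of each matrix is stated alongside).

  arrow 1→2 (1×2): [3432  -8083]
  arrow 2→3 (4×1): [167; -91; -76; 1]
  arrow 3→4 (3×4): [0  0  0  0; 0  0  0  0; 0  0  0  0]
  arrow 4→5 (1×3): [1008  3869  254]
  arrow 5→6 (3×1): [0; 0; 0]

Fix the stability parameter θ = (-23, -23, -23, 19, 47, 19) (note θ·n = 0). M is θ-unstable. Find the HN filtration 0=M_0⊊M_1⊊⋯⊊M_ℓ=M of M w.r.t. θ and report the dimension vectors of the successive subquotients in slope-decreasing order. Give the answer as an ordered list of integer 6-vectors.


Barcode: M ≅ I[1,1], I[1,3], I[3,3]^3, I[4,4]^2, I[4,5], I[6,6]^3. HN layers by μ_θ (3 steps, strictly decreasing):
  μ^(1)=47; μ^(2)=19; μ^(3)=-23

((0, 0, 0, 0, 1, 0); (0, 0, 0, 3, 0, 3); (2, 1, 4, 0, 0, 0))


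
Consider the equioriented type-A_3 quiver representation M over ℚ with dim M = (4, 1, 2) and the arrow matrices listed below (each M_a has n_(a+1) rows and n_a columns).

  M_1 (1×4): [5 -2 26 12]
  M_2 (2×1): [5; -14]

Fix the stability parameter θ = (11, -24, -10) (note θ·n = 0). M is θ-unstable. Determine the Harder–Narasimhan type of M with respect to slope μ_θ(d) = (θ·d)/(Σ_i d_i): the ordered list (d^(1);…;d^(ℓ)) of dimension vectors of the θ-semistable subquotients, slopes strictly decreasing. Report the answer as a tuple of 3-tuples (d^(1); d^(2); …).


Via rank(M_{q-1}∘⋯∘M_p): M ≅ I[1,1]^3, I[1,3], I[3,3].
μ_θ-semistable layers: μ^(1)=11; μ^(2)=-23/3; μ^(3)=-10

((3, 0, 0); (1, 1, 1); (0, 0, 1))


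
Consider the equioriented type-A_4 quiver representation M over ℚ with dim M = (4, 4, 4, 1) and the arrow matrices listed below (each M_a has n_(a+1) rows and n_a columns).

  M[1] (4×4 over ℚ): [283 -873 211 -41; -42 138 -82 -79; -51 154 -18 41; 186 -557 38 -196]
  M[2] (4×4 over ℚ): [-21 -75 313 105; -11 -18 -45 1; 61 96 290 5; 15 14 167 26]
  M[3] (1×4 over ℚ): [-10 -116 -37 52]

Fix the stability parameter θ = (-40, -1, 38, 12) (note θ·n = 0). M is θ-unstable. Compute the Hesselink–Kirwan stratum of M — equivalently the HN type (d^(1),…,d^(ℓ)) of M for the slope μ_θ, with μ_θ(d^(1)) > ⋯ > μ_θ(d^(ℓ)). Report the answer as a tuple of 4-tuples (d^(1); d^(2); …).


Via rank(M_{q-1}∘⋯∘M_p): M ≅ I[1,3]^3, I[1,4].
μ_θ-semistable layers: μ^(1)=38; μ^(2)=25; μ^(3)=-1; μ^(4)=-40

((0, 0, 3, 0); (0, 0, 1, 1); (0, 4, 0, 0); (4, 0, 0, 0))


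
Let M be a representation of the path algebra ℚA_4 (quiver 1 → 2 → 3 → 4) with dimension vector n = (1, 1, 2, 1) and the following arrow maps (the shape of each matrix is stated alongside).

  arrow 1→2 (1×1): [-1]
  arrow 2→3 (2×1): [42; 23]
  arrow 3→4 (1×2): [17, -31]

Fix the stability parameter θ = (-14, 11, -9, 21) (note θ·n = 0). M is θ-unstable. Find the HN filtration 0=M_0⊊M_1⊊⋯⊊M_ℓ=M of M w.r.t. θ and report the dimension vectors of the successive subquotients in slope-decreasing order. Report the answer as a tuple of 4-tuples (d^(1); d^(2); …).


Interval decomposition of M: I[1,4], I[3,3].
HN type (ℓ=4): μ^(1)=21; μ^(2)=1; μ^(3)=-9; μ^(4)=-14

((0, 0, 0, 1); (0, 1, 1, 0); (0, 0, 1, 0); (1, 0, 0, 0))


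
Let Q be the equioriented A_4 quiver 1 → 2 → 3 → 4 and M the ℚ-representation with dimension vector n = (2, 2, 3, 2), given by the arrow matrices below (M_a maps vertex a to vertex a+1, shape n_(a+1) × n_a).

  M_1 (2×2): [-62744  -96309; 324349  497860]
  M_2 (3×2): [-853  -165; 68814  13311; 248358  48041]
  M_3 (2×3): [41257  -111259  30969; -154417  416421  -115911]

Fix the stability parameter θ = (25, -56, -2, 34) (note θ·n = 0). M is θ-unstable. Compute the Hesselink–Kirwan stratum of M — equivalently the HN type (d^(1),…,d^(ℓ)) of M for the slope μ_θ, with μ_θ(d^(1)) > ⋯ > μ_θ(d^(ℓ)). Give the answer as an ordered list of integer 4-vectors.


Interval decomposition of M: I[1,3], I[1,4], I[3,4].
HN type (ℓ=3): μ^(1)=34; μ^(2)=-2; μ^(3)=-31/2

((0, 0, 0, 2); (0, 0, 3, 0); (2, 2, 0, 0))


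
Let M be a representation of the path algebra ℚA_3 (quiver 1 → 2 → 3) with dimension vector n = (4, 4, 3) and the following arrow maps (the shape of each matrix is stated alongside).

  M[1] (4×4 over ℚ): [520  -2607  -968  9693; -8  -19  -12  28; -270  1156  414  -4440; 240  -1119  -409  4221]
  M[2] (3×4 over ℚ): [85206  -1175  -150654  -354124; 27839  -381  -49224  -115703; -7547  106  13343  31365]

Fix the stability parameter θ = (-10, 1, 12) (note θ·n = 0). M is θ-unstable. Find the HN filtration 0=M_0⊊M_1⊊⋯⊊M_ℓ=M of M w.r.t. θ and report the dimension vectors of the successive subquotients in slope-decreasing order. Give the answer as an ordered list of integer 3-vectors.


Barcode: M ≅ I[1,2], I[1,3]^3. HN layers by μ_θ (3 steps, strictly decreasing):
  μ^(1)=12; μ^(2)=1; μ^(3)=-10

((0, 0, 3); (0, 4, 0); (4, 0, 0))


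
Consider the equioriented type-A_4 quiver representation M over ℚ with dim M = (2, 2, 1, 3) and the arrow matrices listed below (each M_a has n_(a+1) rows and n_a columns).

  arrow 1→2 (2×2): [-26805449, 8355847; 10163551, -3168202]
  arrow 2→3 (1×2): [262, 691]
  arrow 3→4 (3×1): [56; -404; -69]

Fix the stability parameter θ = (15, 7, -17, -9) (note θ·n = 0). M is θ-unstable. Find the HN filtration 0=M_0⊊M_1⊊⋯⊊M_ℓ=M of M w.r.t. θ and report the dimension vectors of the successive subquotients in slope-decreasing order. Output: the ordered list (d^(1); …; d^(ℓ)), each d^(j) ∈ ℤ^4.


Interval decomposition of M: I[1,2], I[1,4], I[4,4]^2.
HN type (ℓ=3): μ^(1)=11; μ^(2)=-1; μ^(3)=-9

((1, 1, 0, 0); (1, 1, 1, 1); (0, 0, 0, 2))


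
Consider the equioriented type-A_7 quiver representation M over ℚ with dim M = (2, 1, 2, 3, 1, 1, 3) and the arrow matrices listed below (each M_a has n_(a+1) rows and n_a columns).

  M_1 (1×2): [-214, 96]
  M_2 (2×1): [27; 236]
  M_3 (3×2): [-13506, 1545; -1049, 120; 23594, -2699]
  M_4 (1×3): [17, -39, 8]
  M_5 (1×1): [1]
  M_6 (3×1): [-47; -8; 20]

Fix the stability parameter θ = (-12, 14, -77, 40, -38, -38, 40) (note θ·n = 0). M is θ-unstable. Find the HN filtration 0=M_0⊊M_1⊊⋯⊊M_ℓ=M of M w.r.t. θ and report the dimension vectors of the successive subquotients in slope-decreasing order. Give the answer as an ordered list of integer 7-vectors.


Via rank(M_{q-1}∘⋯∘M_p): M ≅ I[1,1], I[1,7], I[3,4], I[4,4], I[7,7]^2.
μ_θ-semistable layers: μ^(1)=40; μ^(2)=-12; μ^(3)=-25; μ^(4)=-77

((0, 0, 0, 2, 0, 0, 3); (1, 0, 0, 1, 1, 1, 0); (1, 1, 1, 0, 0, 0, 0); (0, 0, 1, 0, 0, 0, 0))


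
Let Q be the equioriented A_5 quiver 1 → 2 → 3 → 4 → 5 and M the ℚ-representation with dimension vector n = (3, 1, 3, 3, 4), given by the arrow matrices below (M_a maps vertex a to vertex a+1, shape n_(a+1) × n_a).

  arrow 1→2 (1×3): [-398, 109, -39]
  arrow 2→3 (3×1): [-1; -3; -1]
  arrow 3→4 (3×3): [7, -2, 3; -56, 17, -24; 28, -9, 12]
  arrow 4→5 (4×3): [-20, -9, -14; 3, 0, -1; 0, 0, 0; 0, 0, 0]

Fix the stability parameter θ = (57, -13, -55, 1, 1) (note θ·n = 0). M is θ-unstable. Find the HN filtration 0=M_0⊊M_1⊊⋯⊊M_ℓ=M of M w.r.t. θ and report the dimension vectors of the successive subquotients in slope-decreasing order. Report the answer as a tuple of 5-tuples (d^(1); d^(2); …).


Barcode: M ≅ I[1,1]^2, I[1,5], I[3,3], I[3,5], I[4,4], I[5,5]^2. HN layers by μ_θ (4 steps, strictly decreasing):
  μ^(1)=57; μ^(2)=1; μ^(3)=-11/3; μ^(4)=-55

((2, 0, 0, 0, 0); (0, 0, 0, 3, 4); (1, 1, 1, 0, 0); (0, 0, 2, 0, 0))


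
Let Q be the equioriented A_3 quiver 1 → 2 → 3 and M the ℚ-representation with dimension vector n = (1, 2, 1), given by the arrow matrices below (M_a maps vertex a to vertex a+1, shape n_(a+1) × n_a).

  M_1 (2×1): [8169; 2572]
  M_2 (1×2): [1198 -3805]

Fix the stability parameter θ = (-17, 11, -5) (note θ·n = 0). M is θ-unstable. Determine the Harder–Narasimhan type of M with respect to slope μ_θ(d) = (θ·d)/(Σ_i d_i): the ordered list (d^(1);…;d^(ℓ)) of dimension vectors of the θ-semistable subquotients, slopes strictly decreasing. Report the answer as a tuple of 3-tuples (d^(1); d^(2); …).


Via rank(M_{q-1}∘⋯∘M_p): M ≅ I[1,3], I[2,2].
μ_θ-semistable layers: μ^(1)=11; μ^(2)=3; μ^(3)=-17

((0, 1, 0); (0, 1, 1); (1, 0, 0))


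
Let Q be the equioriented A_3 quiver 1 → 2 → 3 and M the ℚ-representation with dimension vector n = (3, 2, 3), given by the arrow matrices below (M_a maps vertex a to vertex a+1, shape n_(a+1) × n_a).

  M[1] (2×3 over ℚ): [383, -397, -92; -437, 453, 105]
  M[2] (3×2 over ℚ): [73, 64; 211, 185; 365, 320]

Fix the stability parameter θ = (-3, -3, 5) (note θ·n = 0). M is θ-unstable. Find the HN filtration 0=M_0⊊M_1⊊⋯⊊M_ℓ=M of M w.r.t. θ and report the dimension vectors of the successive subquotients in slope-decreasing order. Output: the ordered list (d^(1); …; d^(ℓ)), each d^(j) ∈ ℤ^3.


Barcode: M ≅ I[1,1], I[1,3]^2, I[3,3]. HN layers by μ_θ (2 steps, strictly decreasing):
  μ^(1)=5; μ^(2)=-3

((0, 0, 3); (3, 2, 0))


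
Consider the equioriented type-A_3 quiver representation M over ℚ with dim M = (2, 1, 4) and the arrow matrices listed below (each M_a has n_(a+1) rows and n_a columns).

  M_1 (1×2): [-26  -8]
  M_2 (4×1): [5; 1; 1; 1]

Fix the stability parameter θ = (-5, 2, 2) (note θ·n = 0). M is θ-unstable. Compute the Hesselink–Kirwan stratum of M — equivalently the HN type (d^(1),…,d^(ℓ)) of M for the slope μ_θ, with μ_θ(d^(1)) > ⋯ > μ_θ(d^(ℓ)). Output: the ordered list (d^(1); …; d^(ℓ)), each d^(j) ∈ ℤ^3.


Interval decomposition of M: I[1,1], I[1,3], I[3,3]^3.
HN type (ℓ=2): μ^(1)=2; μ^(2)=-5

((0, 1, 4); (2, 0, 0))


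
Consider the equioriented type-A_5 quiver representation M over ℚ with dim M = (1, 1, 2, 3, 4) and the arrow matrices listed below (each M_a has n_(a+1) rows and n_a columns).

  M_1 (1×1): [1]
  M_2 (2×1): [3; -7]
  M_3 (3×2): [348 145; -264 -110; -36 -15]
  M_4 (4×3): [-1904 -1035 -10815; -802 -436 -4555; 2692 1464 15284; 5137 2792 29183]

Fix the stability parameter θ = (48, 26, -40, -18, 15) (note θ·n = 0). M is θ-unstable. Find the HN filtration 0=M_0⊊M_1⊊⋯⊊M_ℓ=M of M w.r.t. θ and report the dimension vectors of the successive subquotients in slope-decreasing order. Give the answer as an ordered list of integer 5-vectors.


Via rank(M_{q-1}∘⋯∘M_p): M ≅ I[1,5], I[3,3], I[4,5]^2, I[5,5].
μ_θ-semistable layers: μ^(1)=15; μ^(2)=4; μ^(3)=-18; μ^(4)=-40

((0, 0, 0, 0, 4); (1, 1, 1, 1, 0); (0, 0, 0, 2, 0); (0, 0, 1, 0, 0))


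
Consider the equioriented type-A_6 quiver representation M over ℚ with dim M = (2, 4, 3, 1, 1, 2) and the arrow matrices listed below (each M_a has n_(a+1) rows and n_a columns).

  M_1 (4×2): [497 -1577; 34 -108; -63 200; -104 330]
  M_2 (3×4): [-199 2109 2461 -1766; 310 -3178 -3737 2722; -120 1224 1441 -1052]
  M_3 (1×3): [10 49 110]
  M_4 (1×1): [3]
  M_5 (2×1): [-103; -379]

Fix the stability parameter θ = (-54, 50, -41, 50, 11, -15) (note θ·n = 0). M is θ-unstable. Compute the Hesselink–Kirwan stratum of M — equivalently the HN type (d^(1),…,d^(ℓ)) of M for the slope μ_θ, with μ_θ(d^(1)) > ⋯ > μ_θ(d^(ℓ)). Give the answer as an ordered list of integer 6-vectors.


Via rank(M_{q-1}∘⋯∘M_p): M ≅ I[1,3], I[1,6], I[2,2], I[2,3], I[6,6].
μ_θ-semistable layers: μ^(1)=50; μ^(2)=46/3; μ^(3)=9/2; μ^(4)=-15; μ^(5)=-54

((0, 1, 0, 0, 0, 0); (0, 0, 0, 1, 1, 1); (0, 3, 3, 0, 0, 0); (0, 0, 0, 0, 0, 1); (2, 0, 0, 0, 0, 0))


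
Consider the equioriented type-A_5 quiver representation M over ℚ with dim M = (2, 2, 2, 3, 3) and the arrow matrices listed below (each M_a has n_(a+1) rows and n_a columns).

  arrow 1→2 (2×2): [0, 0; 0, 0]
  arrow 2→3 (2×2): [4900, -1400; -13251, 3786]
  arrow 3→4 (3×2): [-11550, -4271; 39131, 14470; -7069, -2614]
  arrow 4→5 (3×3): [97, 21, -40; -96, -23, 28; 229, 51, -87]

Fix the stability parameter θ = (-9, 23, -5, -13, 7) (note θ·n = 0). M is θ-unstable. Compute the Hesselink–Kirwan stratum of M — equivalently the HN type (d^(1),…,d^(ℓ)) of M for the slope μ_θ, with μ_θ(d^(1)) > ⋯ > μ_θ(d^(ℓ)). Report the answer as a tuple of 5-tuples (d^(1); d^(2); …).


Barcode: M ≅ I[1,1]^2, I[2,2], I[2,5], I[3,5], I[4,5]. HN layers by μ_θ (5 steps, strictly decreasing):
  μ^(1)=23; μ^(2)=7; μ^(3)=5/3; μ^(4)=-9; μ^(5)=-13

((0, 1, 0, 0, 0); (0, 0, 0, 0, 3); (0, 1, 1, 1, 0); (2, 0, 1, 1, 0); (0, 0, 0, 1, 0))


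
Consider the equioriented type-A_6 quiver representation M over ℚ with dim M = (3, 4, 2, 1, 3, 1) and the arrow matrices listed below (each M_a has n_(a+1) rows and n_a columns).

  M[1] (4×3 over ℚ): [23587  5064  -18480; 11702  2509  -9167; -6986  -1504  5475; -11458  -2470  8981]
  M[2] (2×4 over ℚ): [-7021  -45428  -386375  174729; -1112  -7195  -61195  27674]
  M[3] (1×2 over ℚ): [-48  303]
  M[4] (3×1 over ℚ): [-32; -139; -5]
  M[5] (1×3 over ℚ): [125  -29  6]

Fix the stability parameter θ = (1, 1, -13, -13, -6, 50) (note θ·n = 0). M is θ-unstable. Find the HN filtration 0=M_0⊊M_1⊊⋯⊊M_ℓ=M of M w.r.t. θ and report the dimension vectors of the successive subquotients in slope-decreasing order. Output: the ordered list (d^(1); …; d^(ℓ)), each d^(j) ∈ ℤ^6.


Interval decomposition of M: I[1,2], I[1,3], I[1,6], I[2,2], I[5,5]^2.
HN type (ℓ=4): μ^(1)=50; μ^(2)=1; μ^(3)=-11/3; μ^(4)=-6

((0, 0, 0, 0, 0, 1); (1, 2, 0, 0, 0, 0); (1, 1, 1, 0, 0, 0); (1, 1, 1, 1, 3, 0))


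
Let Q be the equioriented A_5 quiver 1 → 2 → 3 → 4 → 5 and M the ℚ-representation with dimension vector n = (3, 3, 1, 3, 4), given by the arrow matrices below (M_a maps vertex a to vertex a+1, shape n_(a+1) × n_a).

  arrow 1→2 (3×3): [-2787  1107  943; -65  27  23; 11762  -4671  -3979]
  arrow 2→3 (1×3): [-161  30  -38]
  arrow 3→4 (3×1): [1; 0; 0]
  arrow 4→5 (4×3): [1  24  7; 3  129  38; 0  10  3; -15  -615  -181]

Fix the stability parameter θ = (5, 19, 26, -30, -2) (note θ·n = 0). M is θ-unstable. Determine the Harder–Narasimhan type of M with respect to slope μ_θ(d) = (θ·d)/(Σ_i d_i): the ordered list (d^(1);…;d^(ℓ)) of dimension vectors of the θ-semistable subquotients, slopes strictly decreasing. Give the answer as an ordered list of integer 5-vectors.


Via rank(M_{q-1}∘⋯∘M_p): M ≅ I[1,1], I[1,2], I[1,5], I[2,2], I[4,5]^2, I[5,5].
μ_θ-semistable layers: μ^(1)=19; μ^(2)=5; μ^(3)=18/5; μ^(4)=-2; μ^(5)=-30

((0, 2, 0, 0, 0); (2, 0, 0, 0, 0); (1, 1, 1, 1, 1); (0, 0, 0, 0, 3); (0, 0, 0, 2, 0))


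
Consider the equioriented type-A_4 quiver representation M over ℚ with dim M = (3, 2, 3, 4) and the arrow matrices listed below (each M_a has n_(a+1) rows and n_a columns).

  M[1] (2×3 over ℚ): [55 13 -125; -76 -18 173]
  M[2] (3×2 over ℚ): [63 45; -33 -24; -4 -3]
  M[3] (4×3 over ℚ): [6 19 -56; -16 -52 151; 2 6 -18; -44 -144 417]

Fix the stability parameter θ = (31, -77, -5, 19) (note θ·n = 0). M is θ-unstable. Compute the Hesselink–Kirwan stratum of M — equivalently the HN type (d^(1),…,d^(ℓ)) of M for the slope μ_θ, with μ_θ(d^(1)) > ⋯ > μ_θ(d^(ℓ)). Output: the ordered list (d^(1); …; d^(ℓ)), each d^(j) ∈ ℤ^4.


Via rank(M_{q-1}∘⋯∘M_p): M ≅ I[1,1], I[1,4]^2, I[3,4], I[4,4].
μ_θ-semistable layers: μ^(1)=31; μ^(2)=19; μ^(3)=-5; μ^(4)=-23

((1, 0, 0, 0); (0, 0, 0, 4); (0, 0, 3, 0); (2, 2, 0, 0))


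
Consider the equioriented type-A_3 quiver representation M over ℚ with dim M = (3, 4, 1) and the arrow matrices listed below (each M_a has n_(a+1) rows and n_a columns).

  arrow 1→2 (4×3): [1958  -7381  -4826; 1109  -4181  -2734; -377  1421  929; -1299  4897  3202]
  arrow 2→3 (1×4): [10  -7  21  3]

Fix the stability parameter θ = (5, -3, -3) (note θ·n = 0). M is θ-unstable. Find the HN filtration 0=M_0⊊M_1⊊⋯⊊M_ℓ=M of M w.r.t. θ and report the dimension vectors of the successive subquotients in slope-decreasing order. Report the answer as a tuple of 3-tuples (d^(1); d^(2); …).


Barcode: M ≅ I[1,2]^2, I[1,3], I[2,2]. HN layers by μ_θ (3 steps, strictly decreasing):
  μ^(1)=1; μ^(2)=-1/3; μ^(3)=-3

((2, 2, 0); (1, 1, 1); (0, 1, 0))


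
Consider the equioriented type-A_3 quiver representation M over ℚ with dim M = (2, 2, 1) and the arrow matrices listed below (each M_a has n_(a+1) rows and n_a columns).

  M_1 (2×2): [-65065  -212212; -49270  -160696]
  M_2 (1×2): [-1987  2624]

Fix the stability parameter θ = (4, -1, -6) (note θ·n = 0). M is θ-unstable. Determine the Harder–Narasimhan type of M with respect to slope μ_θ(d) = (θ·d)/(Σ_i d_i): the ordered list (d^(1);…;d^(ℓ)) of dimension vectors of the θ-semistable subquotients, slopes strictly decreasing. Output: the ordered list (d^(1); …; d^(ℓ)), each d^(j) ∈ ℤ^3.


Via rank(M_{q-1}∘⋯∘M_p): M ≅ I[1,1], I[1,3], I[2,2].
μ_θ-semistable layers: μ^(1)=4; μ^(2)=-1

((1, 0, 0); (1, 2, 1))


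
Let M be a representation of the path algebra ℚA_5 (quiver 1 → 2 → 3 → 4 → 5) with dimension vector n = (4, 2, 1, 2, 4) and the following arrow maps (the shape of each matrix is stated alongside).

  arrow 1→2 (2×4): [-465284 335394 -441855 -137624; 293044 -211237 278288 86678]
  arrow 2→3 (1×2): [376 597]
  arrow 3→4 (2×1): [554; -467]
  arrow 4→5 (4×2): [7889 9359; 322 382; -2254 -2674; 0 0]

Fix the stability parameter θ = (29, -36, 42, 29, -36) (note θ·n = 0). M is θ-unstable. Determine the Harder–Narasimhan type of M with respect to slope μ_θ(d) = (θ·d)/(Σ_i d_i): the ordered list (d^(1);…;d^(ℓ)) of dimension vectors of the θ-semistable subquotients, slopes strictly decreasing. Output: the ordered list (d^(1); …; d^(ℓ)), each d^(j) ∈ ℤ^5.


Interval decomposition of M: I[1,1]^2, I[1,2], I[1,5], I[4,4], I[5,5]^3.
HN type (ℓ=4): μ^(1)=29; μ^(2)=35/3; μ^(3)=-7/2; μ^(4)=-36

((2, 0, 0, 1, 0); (0, 0, 1, 1, 1); (2, 2, 0, 0, 0); (0, 0, 0, 0, 3))


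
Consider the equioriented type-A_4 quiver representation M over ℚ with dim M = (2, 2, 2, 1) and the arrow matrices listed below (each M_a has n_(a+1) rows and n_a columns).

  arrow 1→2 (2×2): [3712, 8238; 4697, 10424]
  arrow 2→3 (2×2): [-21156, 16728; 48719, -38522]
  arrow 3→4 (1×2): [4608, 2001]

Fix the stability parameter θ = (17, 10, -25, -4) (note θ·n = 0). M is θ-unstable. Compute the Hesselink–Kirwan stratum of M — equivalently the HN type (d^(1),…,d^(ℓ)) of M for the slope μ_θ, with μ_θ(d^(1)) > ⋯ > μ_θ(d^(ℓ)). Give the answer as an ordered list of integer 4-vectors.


Via rank(M_{q-1}∘⋯∘M_p): M ≅ I[1,2], I[1,4], I[3,3].
μ_θ-semistable layers: μ^(1)=27/2; μ^(2)=-1/2; μ^(3)=-25

((1, 1, 0, 0); (1, 1, 1, 1); (0, 0, 1, 0))
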